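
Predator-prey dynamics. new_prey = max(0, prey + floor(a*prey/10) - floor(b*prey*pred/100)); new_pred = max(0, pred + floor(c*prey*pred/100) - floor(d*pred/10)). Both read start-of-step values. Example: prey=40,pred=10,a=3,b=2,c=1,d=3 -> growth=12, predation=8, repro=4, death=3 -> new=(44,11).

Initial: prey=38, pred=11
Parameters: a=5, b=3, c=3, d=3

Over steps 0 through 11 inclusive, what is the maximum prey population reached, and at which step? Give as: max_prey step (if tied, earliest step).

Step 1: prey: 38+19-12=45; pred: 11+12-3=20
Step 2: prey: 45+22-27=40; pred: 20+27-6=41
Step 3: prey: 40+20-49=11; pred: 41+49-12=78
Step 4: prey: 11+5-25=0; pred: 78+25-23=80
Step 5: prey: 0+0-0=0; pred: 80+0-24=56
Step 6: prey: 0+0-0=0; pred: 56+0-16=40
Step 7: prey: 0+0-0=0; pred: 40+0-12=28
Step 8: prey: 0+0-0=0; pred: 28+0-8=20
Step 9: prey: 0+0-0=0; pred: 20+0-6=14
Step 10: prey: 0+0-0=0; pred: 14+0-4=10
Step 11: prey: 0+0-0=0; pred: 10+0-3=7
Max prey = 45 at step 1

Answer: 45 1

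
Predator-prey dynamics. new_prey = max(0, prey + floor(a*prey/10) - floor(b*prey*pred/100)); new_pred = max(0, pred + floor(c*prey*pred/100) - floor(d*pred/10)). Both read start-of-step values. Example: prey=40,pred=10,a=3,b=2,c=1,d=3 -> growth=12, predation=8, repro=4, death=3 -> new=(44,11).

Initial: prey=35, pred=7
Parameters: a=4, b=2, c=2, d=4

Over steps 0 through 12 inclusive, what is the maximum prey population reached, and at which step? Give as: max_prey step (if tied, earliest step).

Step 1: prey: 35+14-4=45; pred: 7+4-2=9
Step 2: prey: 45+18-8=55; pred: 9+8-3=14
Step 3: prey: 55+22-15=62; pred: 14+15-5=24
Step 4: prey: 62+24-29=57; pred: 24+29-9=44
Step 5: prey: 57+22-50=29; pred: 44+50-17=77
Step 6: prey: 29+11-44=0; pred: 77+44-30=91
Step 7: prey: 0+0-0=0; pred: 91+0-36=55
Step 8: prey: 0+0-0=0; pred: 55+0-22=33
Step 9: prey: 0+0-0=0; pred: 33+0-13=20
Step 10: prey: 0+0-0=0; pred: 20+0-8=12
Step 11: prey: 0+0-0=0; pred: 12+0-4=8
Step 12: prey: 0+0-0=0; pred: 8+0-3=5
Max prey = 62 at step 3

Answer: 62 3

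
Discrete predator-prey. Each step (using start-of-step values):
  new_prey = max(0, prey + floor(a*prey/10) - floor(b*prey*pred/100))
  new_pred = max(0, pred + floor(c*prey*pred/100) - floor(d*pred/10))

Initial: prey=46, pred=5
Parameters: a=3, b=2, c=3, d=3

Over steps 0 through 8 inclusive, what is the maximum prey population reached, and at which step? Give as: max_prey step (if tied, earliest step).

Answer: 60 2

Derivation:
Step 1: prey: 46+13-4=55; pred: 5+6-1=10
Step 2: prey: 55+16-11=60; pred: 10+16-3=23
Step 3: prey: 60+18-27=51; pred: 23+41-6=58
Step 4: prey: 51+15-59=7; pred: 58+88-17=129
Step 5: prey: 7+2-18=0; pred: 129+27-38=118
Step 6: prey: 0+0-0=0; pred: 118+0-35=83
Step 7: prey: 0+0-0=0; pred: 83+0-24=59
Step 8: prey: 0+0-0=0; pred: 59+0-17=42
Max prey = 60 at step 2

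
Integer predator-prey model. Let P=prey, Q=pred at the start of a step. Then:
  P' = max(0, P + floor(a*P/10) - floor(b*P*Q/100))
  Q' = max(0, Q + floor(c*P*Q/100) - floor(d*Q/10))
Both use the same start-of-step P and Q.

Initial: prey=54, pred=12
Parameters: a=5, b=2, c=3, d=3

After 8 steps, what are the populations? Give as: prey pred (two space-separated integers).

Step 1: prey: 54+27-12=69; pred: 12+19-3=28
Step 2: prey: 69+34-38=65; pred: 28+57-8=77
Step 3: prey: 65+32-100=0; pred: 77+150-23=204
Step 4: prey: 0+0-0=0; pred: 204+0-61=143
Step 5: prey: 0+0-0=0; pred: 143+0-42=101
Step 6: prey: 0+0-0=0; pred: 101+0-30=71
Step 7: prey: 0+0-0=0; pred: 71+0-21=50
Step 8: prey: 0+0-0=0; pred: 50+0-15=35

Answer: 0 35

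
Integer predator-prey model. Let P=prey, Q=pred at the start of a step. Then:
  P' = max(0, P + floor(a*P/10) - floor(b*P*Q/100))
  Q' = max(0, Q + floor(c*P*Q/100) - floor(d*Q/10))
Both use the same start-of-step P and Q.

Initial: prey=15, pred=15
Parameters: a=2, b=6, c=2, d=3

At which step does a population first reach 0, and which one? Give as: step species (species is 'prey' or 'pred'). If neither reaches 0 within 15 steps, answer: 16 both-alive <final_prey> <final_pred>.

Answer: 16 both-alive 1 3

Derivation:
Step 1: prey: 15+3-13=5; pred: 15+4-4=15
Step 2: prey: 5+1-4=2; pred: 15+1-4=12
Step 3: prey: 2+0-1=1; pred: 12+0-3=9
Step 4: prey: 1+0-0=1; pred: 9+0-2=7
Step 5: prey: 1+0-0=1; pred: 7+0-2=5
Step 6: prey: 1+0-0=1; pred: 5+0-1=4
Step 7: prey: 1+0-0=1; pred: 4+0-1=3
Step 8: prey: 1+0-0=1; pred: 3+0-0=3
Steps 9-15: state stable at prey=1, pred=3 (no change)
No extinction within 15 steps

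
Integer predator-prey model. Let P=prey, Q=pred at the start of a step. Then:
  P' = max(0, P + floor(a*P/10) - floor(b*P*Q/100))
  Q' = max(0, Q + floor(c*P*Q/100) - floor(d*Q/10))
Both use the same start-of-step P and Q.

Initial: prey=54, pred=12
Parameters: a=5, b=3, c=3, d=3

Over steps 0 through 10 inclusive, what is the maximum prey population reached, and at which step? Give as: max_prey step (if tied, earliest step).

Answer: 62 1

Derivation:
Step 1: prey: 54+27-19=62; pred: 12+19-3=28
Step 2: prey: 62+31-52=41; pred: 28+52-8=72
Step 3: prey: 41+20-88=0; pred: 72+88-21=139
Step 4: prey: 0+0-0=0; pred: 139+0-41=98
Step 5: prey: 0+0-0=0; pred: 98+0-29=69
Step 6: prey: 0+0-0=0; pred: 69+0-20=49
Step 7: prey: 0+0-0=0; pred: 49+0-14=35
Step 8: prey: 0+0-0=0; pred: 35+0-10=25
Step 9: prey: 0+0-0=0; pred: 25+0-7=18
Step 10: prey: 0+0-0=0; pred: 18+0-5=13
Max prey = 62 at step 1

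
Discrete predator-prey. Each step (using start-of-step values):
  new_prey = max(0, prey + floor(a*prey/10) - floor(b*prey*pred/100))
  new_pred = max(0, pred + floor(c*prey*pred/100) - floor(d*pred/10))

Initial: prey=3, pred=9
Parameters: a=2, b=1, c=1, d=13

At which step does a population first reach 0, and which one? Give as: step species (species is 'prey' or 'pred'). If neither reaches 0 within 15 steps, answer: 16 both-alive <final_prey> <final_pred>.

Answer: 1 pred

Derivation:
Step 1: prey: 3+0-0=3; pred: 9+0-11=0
First extinction: pred at step 1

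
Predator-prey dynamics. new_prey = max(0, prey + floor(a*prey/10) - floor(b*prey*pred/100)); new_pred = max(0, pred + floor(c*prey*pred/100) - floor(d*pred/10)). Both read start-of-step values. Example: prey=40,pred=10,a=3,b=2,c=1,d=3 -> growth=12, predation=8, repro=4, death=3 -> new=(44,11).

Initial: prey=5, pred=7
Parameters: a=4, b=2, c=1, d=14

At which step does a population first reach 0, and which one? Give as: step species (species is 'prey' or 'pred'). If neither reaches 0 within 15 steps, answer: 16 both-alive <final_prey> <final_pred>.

Step 1: prey: 5+2-0=7; pred: 7+0-9=0
First extinction: pred at step 1

Answer: 1 pred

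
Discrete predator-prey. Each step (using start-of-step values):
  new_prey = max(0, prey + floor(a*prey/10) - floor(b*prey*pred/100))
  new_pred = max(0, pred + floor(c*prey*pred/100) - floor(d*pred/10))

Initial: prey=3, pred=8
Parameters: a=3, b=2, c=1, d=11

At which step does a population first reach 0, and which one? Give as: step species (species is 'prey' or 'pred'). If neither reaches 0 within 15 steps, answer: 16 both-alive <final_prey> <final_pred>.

Answer: 1 pred

Derivation:
Step 1: prey: 3+0-0=3; pred: 8+0-8=0
First extinction: pred at step 1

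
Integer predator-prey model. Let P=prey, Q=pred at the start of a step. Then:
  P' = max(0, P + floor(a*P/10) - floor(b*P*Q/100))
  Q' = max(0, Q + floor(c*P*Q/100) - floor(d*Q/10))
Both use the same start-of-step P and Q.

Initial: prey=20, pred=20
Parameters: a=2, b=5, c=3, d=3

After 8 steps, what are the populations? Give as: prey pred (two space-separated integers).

Step 1: prey: 20+4-20=4; pred: 20+12-6=26
Step 2: prey: 4+0-5=0; pred: 26+3-7=22
Step 3: prey: 0+0-0=0; pred: 22+0-6=16
Step 4: prey: 0+0-0=0; pred: 16+0-4=12
Step 5: prey: 0+0-0=0; pred: 12+0-3=9
Step 6: prey: 0+0-0=0; pred: 9+0-2=7
Step 7: prey: 0+0-0=0; pred: 7+0-2=5
Step 8: prey: 0+0-0=0; pred: 5+0-1=4

Answer: 0 4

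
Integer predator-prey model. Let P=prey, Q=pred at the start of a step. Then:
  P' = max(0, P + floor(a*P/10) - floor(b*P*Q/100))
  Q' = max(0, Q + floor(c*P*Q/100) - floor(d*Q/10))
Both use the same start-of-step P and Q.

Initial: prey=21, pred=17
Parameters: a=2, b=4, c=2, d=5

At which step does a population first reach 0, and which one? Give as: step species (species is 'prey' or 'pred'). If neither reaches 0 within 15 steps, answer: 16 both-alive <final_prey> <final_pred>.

Step 1: prey: 21+4-14=11; pred: 17+7-8=16
Step 2: prey: 11+2-7=6; pred: 16+3-8=11
Step 3: prey: 6+1-2=5; pred: 11+1-5=7
Step 4: prey: 5+1-1=5; pred: 7+0-3=4
Step 5: prey: 5+1-0=6; pred: 4+0-2=2
Step 6: prey: 6+1-0=7; pred: 2+0-1=1
Step 7: prey: 7+1-0=8; pred: 1+0-0=1
Step 8: prey: 8+1-0=9; pred: 1+0-0=1
Step 9: prey: 9+1-0=10; pred: 1+0-0=1
Step 10: prey: 10+2-0=12; pred: 1+0-0=1
Step 11: prey: 12+2-0=14; pred: 1+0-0=1
Step 12: prey: 14+2-0=16; pred: 1+0-0=1
Step 13: prey: 16+3-0=19; pred: 1+0-0=1
Step 14: prey: 19+3-0=22; pred: 1+0-0=1
Step 15: prey: 22+4-0=26; pred: 1+0-0=1
No extinction within 15 steps

Answer: 16 both-alive 26 1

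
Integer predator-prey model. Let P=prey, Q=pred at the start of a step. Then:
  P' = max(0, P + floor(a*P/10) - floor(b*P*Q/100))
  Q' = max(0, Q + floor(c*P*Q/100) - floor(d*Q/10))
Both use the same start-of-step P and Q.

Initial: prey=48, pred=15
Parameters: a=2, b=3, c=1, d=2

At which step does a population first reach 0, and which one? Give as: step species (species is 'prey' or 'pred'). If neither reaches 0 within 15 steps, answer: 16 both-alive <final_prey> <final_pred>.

Answer: 16 both-alive 2 4

Derivation:
Step 1: prey: 48+9-21=36; pred: 15+7-3=19
Step 2: prey: 36+7-20=23; pred: 19+6-3=22
Step 3: prey: 23+4-15=12; pred: 22+5-4=23
Step 4: prey: 12+2-8=6; pred: 23+2-4=21
Step 5: prey: 6+1-3=4; pred: 21+1-4=18
Step 6: prey: 4+0-2=2; pred: 18+0-3=15
Step 7: prey: 2+0-0=2; pred: 15+0-3=12
Step 8: prey: 2+0-0=2; pred: 12+0-2=10
Step 9: prey: 2+0-0=2; pred: 10+0-2=8
Step 10: prey: 2+0-0=2; pred: 8+0-1=7
Step 11: prey: 2+0-0=2; pred: 7+0-1=6
Step 12: prey: 2+0-0=2; pred: 6+0-1=5
Step 13: prey: 2+0-0=2; pred: 5+0-1=4
Step 14: prey: 2+0-0=2; pred: 4+0-0=4
Steps 15-15: state stable at prey=2, pred=4 (no change)
No extinction within 15 steps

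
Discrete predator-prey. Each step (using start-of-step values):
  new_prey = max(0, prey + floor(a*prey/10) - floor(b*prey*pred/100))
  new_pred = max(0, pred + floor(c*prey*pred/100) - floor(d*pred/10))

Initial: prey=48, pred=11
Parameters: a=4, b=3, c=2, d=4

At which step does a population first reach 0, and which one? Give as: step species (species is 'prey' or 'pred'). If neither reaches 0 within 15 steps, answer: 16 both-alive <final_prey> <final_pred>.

Answer: 5 prey

Derivation:
Step 1: prey: 48+19-15=52; pred: 11+10-4=17
Step 2: prey: 52+20-26=46; pred: 17+17-6=28
Step 3: prey: 46+18-38=26; pred: 28+25-11=42
Step 4: prey: 26+10-32=4; pred: 42+21-16=47
Step 5: prey: 4+1-5=0; pred: 47+3-18=32
First extinction: prey at step 5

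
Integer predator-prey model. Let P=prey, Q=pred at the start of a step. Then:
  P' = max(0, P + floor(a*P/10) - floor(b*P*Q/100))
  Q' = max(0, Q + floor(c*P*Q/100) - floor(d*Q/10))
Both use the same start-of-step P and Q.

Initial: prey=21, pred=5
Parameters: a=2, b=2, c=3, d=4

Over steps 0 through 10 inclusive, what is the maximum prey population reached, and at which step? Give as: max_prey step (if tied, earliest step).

Step 1: prey: 21+4-2=23; pred: 5+3-2=6
Step 2: prey: 23+4-2=25; pred: 6+4-2=8
Step 3: prey: 25+5-4=26; pred: 8+6-3=11
Step 4: prey: 26+5-5=26; pred: 11+8-4=15
Step 5: prey: 26+5-7=24; pred: 15+11-6=20
Step 6: prey: 24+4-9=19; pred: 20+14-8=26
Step 7: prey: 19+3-9=13; pred: 26+14-10=30
Step 8: prey: 13+2-7=8; pred: 30+11-12=29
Step 9: prey: 8+1-4=5; pred: 29+6-11=24
Step 10: prey: 5+1-2=4; pred: 24+3-9=18
Max prey = 26 at step 3

Answer: 26 3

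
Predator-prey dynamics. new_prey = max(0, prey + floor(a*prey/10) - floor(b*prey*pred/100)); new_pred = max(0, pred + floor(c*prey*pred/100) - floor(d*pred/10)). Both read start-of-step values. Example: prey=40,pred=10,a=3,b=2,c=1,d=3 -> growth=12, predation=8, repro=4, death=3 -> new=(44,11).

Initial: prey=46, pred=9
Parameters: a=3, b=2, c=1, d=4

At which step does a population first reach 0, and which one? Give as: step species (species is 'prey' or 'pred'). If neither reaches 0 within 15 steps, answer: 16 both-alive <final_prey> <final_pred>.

Step 1: prey: 46+13-8=51; pred: 9+4-3=10
Step 2: prey: 51+15-10=56; pred: 10+5-4=11
Step 3: prey: 56+16-12=60; pred: 11+6-4=13
Step 4: prey: 60+18-15=63; pred: 13+7-5=15
Step 5: prey: 63+18-18=63; pred: 15+9-6=18
Step 6: prey: 63+18-22=59; pred: 18+11-7=22
Step 7: prey: 59+17-25=51; pred: 22+12-8=26
Step 8: prey: 51+15-26=40; pred: 26+13-10=29
Step 9: prey: 40+12-23=29; pred: 29+11-11=29
Step 10: prey: 29+8-16=21; pred: 29+8-11=26
Step 11: prey: 21+6-10=17; pred: 26+5-10=21
Step 12: prey: 17+5-7=15; pred: 21+3-8=16
Step 13: prey: 15+4-4=15; pred: 16+2-6=12
Step 14: prey: 15+4-3=16; pred: 12+1-4=9
Step 15: prey: 16+4-2=18; pred: 9+1-3=7
No extinction within 15 steps

Answer: 16 both-alive 18 7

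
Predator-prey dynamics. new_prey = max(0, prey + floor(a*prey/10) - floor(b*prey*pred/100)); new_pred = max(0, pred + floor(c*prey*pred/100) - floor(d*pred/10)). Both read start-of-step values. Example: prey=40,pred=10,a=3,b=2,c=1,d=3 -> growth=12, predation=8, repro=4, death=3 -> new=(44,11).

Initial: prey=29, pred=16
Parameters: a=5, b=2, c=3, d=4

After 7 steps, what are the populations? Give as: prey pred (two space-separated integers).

Step 1: prey: 29+14-9=34; pred: 16+13-6=23
Step 2: prey: 34+17-15=36; pred: 23+23-9=37
Step 3: prey: 36+18-26=28; pred: 37+39-14=62
Step 4: prey: 28+14-34=8; pred: 62+52-24=90
Step 5: prey: 8+4-14=0; pred: 90+21-36=75
Step 6: prey: 0+0-0=0; pred: 75+0-30=45
Step 7: prey: 0+0-0=0; pred: 45+0-18=27

Answer: 0 27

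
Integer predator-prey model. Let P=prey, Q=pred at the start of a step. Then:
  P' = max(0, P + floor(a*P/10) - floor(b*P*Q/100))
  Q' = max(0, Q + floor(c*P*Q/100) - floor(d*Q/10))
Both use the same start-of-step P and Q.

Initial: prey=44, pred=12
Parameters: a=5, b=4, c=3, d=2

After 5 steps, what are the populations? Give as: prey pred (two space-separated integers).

Step 1: prey: 44+22-21=45; pred: 12+15-2=25
Step 2: prey: 45+22-45=22; pred: 25+33-5=53
Step 3: prey: 22+11-46=0; pred: 53+34-10=77
Step 4: prey: 0+0-0=0; pred: 77+0-15=62
Step 5: prey: 0+0-0=0; pred: 62+0-12=50

Answer: 0 50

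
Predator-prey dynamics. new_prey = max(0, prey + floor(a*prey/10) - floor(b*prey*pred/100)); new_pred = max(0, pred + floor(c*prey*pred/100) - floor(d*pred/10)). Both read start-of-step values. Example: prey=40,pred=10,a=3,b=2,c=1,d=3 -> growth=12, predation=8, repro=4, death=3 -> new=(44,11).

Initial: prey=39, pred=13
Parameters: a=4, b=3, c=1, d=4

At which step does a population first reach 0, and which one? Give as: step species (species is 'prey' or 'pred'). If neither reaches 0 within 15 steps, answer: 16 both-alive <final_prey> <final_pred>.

Answer: 16 both-alive 39 13

Derivation:
Step 1: prey: 39+15-15=39; pred: 13+5-5=13
Steps 2-15: state stable at prey=39, pred=13 (no change)
No extinction within 15 steps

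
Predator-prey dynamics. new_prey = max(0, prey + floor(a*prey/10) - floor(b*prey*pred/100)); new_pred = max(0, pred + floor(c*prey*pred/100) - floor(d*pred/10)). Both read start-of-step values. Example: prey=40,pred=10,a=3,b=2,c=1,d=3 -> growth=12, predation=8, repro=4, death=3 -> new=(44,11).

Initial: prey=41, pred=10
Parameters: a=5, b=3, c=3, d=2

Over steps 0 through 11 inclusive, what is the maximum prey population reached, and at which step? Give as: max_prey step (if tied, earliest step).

Answer: 49 1

Derivation:
Step 1: prey: 41+20-12=49; pred: 10+12-2=20
Step 2: prey: 49+24-29=44; pred: 20+29-4=45
Step 3: prey: 44+22-59=7; pred: 45+59-9=95
Step 4: prey: 7+3-19=0; pred: 95+19-19=95
Step 5: prey: 0+0-0=0; pred: 95+0-19=76
Step 6: prey: 0+0-0=0; pred: 76+0-15=61
Step 7: prey: 0+0-0=0; pred: 61+0-12=49
Step 8: prey: 0+0-0=0; pred: 49+0-9=40
Step 9: prey: 0+0-0=0; pred: 40+0-8=32
Step 10: prey: 0+0-0=0; pred: 32+0-6=26
Step 11: prey: 0+0-0=0; pred: 26+0-5=21
Max prey = 49 at step 1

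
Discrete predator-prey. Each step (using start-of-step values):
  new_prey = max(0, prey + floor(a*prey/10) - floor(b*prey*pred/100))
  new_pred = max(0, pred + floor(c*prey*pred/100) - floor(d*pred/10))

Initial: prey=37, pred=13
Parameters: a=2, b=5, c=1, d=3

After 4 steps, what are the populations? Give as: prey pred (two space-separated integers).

Step 1: prey: 37+7-24=20; pred: 13+4-3=14
Step 2: prey: 20+4-14=10; pred: 14+2-4=12
Step 3: prey: 10+2-6=6; pred: 12+1-3=10
Step 4: prey: 6+1-3=4; pred: 10+0-3=7

Answer: 4 7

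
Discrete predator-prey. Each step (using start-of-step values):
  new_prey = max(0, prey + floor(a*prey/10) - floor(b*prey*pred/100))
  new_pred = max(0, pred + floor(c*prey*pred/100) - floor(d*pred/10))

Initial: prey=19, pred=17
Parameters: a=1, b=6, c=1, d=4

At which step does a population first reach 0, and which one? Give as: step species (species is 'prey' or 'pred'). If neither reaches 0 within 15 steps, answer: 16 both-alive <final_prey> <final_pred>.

Answer: 16 both-alive 1 2

Derivation:
Step 1: prey: 19+1-19=1; pred: 17+3-6=14
Step 2: prey: 1+0-0=1; pred: 14+0-5=9
Step 3: prey: 1+0-0=1; pred: 9+0-3=6
Step 4: prey: 1+0-0=1; pred: 6+0-2=4
Step 5: prey: 1+0-0=1; pred: 4+0-1=3
Step 6: prey: 1+0-0=1; pred: 3+0-1=2
Step 7: prey: 1+0-0=1; pred: 2+0-0=2
Steps 8-15: state stable at prey=1, pred=2 (no change)
No extinction within 15 steps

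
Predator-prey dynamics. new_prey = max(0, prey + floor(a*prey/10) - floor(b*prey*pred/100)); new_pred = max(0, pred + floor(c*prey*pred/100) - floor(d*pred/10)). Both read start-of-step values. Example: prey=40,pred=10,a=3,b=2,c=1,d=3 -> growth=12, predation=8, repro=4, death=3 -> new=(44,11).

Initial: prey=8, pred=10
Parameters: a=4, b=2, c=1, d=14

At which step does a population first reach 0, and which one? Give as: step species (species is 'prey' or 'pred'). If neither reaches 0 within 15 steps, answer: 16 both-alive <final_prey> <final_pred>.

Answer: 1 pred

Derivation:
Step 1: prey: 8+3-1=10; pred: 10+0-14=0
First extinction: pred at step 1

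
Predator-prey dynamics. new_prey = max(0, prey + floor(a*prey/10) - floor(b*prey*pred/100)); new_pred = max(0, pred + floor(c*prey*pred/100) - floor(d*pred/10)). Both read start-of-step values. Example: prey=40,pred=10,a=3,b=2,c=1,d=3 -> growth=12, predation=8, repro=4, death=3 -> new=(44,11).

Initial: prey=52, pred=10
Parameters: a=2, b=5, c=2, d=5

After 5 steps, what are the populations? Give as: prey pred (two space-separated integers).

Step 1: prey: 52+10-26=36; pred: 10+10-5=15
Step 2: prey: 36+7-27=16; pred: 15+10-7=18
Step 3: prey: 16+3-14=5; pred: 18+5-9=14
Step 4: prey: 5+1-3=3; pred: 14+1-7=8
Step 5: prey: 3+0-1=2; pred: 8+0-4=4

Answer: 2 4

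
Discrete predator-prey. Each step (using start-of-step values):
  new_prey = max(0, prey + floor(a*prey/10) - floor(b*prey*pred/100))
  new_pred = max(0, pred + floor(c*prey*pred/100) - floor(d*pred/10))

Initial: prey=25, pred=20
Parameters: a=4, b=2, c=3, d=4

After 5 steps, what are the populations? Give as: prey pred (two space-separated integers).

Answer: 3 37

Derivation:
Step 1: prey: 25+10-10=25; pred: 20+15-8=27
Step 2: prey: 25+10-13=22; pred: 27+20-10=37
Step 3: prey: 22+8-16=14; pred: 37+24-14=47
Step 4: prey: 14+5-13=6; pred: 47+19-18=48
Step 5: prey: 6+2-5=3; pred: 48+8-19=37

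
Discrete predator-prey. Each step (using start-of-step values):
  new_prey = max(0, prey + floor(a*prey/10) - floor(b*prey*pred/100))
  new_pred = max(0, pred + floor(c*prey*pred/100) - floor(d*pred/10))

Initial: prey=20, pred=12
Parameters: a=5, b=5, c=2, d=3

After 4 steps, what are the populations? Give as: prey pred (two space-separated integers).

Step 1: prey: 20+10-12=18; pred: 12+4-3=13
Step 2: prey: 18+9-11=16; pred: 13+4-3=14
Step 3: prey: 16+8-11=13; pred: 14+4-4=14
Step 4: prey: 13+6-9=10; pred: 14+3-4=13

Answer: 10 13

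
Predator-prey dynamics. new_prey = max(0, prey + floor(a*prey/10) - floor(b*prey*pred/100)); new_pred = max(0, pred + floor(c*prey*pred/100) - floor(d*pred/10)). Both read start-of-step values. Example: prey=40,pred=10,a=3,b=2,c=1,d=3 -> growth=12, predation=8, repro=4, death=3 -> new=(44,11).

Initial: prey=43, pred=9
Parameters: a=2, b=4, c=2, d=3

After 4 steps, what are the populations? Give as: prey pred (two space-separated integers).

Answer: 2 21

Derivation:
Step 1: prey: 43+8-15=36; pred: 9+7-2=14
Step 2: prey: 36+7-20=23; pred: 14+10-4=20
Step 3: prey: 23+4-18=9; pred: 20+9-6=23
Step 4: prey: 9+1-8=2; pred: 23+4-6=21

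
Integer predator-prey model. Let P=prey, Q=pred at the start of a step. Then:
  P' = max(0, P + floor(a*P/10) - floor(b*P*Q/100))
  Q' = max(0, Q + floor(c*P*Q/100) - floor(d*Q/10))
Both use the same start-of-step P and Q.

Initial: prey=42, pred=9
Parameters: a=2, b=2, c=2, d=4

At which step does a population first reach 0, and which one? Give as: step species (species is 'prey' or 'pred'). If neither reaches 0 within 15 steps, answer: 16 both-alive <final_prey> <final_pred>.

Answer: 16 both-alive 3 2

Derivation:
Step 1: prey: 42+8-7=43; pred: 9+7-3=13
Step 2: prey: 43+8-11=40; pred: 13+11-5=19
Step 3: prey: 40+8-15=33; pred: 19+15-7=27
Step 4: prey: 33+6-17=22; pred: 27+17-10=34
Step 5: prey: 22+4-14=12; pred: 34+14-13=35
Step 6: prey: 12+2-8=6; pred: 35+8-14=29
Step 7: prey: 6+1-3=4; pred: 29+3-11=21
Step 8: prey: 4+0-1=3; pred: 21+1-8=14
Step 9: prey: 3+0-0=3; pred: 14+0-5=9
Step 10: prey: 3+0-0=3; pred: 9+0-3=6
Step 11: prey: 3+0-0=3; pred: 6+0-2=4
Step 12: prey: 3+0-0=3; pred: 4+0-1=3
Step 13: prey: 3+0-0=3; pred: 3+0-1=2
Step 14: prey: 3+0-0=3; pred: 2+0-0=2
Steps 15-15: state stable at prey=3, pred=2 (no change)
No extinction within 15 steps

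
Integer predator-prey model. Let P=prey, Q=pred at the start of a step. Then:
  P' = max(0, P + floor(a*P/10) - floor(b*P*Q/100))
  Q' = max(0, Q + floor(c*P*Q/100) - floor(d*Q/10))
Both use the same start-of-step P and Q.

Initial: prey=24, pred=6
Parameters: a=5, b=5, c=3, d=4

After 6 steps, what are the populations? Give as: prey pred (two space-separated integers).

Answer: 0 22

Derivation:
Step 1: prey: 24+12-7=29; pred: 6+4-2=8
Step 2: prey: 29+14-11=32; pred: 8+6-3=11
Step 3: prey: 32+16-17=31; pred: 11+10-4=17
Step 4: prey: 31+15-26=20; pred: 17+15-6=26
Step 5: prey: 20+10-26=4; pred: 26+15-10=31
Step 6: prey: 4+2-6=0; pred: 31+3-12=22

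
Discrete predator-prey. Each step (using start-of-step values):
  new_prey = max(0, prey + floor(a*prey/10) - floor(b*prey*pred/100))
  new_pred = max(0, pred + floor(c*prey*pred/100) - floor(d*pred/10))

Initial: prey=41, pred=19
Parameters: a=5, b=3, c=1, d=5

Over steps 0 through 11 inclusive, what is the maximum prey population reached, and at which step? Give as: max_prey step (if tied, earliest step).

Step 1: prey: 41+20-23=38; pred: 19+7-9=17
Step 2: prey: 38+19-19=38; pred: 17+6-8=15
Step 3: prey: 38+19-17=40; pred: 15+5-7=13
Step 4: prey: 40+20-15=45; pred: 13+5-6=12
Step 5: prey: 45+22-16=51; pred: 12+5-6=11
Step 6: prey: 51+25-16=60; pred: 11+5-5=11
Step 7: prey: 60+30-19=71; pred: 11+6-5=12
Step 8: prey: 71+35-25=81; pred: 12+8-6=14
Step 9: prey: 81+40-34=87; pred: 14+11-7=18
Step 10: prey: 87+43-46=84; pred: 18+15-9=24
Step 11: prey: 84+42-60=66; pred: 24+20-12=32
Max prey = 87 at step 9

Answer: 87 9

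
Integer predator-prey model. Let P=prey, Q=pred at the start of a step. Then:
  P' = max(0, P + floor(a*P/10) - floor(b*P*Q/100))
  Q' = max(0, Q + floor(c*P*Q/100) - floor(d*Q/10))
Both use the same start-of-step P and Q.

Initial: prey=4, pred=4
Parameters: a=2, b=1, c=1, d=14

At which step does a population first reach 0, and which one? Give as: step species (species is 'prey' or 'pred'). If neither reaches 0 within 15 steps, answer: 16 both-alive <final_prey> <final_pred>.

Step 1: prey: 4+0-0=4; pred: 4+0-5=0
First extinction: pred at step 1

Answer: 1 pred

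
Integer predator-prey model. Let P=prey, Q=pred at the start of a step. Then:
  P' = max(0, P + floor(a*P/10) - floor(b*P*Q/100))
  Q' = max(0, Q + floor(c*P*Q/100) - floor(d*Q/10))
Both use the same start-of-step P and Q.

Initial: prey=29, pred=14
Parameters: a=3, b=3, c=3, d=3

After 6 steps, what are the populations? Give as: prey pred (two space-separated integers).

Step 1: prey: 29+8-12=25; pred: 14+12-4=22
Step 2: prey: 25+7-16=16; pred: 22+16-6=32
Step 3: prey: 16+4-15=5; pred: 32+15-9=38
Step 4: prey: 5+1-5=1; pred: 38+5-11=32
Step 5: prey: 1+0-0=1; pred: 32+0-9=23
Step 6: prey: 1+0-0=1; pred: 23+0-6=17

Answer: 1 17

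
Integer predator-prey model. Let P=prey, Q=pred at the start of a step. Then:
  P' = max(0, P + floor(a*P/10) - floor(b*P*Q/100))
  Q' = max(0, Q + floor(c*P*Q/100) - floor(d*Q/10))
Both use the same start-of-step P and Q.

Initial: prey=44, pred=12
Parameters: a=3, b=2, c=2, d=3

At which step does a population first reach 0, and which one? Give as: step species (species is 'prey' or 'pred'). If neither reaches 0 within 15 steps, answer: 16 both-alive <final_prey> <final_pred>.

Step 1: prey: 44+13-10=47; pred: 12+10-3=19
Step 2: prey: 47+14-17=44; pred: 19+17-5=31
Step 3: prey: 44+13-27=30; pred: 31+27-9=49
Step 4: prey: 30+9-29=10; pred: 49+29-14=64
Step 5: prey: 10+3-12=1; pred: 64+12-19=57
Step 6: prey: 1+0-1=0; pred: 57+1-17=41
First extinction: prey at step 6

Answer: 6 prey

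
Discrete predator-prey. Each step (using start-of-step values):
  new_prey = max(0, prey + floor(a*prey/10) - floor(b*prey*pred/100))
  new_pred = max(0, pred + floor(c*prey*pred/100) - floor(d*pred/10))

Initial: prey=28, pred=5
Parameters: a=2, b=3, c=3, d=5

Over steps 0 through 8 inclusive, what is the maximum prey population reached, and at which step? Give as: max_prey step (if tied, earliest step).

Step 1: prey: 28+5-4=29; pred: 5+4-2=7
Step 2: prey: 29+5-6=28; pred: 7+6-3=10
Step 3: prey: 28+5-8=25; pred: 10+8-5=13
Step 4: prey: 25+5-9=21; pred: 13+9-6=16
Step 5: prey: 21+4-10=15; pred: 16+10-8=18
Step 6: prey: 15+3-8=10; pred: 18+8-9=17
Step 7: prey: 10+2-5=7; pred: 17+5-8=14
Step 8: prey: 7+1-2=6; pred: 14+2-7=9
Max prey = 29 at step 1

Answer: 29 1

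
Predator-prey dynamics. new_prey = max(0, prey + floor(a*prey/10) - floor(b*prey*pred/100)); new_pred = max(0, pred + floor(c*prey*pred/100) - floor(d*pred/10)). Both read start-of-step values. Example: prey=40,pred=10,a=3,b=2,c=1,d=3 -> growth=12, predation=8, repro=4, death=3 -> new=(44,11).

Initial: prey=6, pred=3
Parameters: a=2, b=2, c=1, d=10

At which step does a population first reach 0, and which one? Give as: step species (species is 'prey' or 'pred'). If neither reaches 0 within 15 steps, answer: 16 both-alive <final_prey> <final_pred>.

Answer: 1 pred

Derivation:
Step 1: prey: 6+1-0=7; pred: 3+0-3=0
First extinction: pred at step 1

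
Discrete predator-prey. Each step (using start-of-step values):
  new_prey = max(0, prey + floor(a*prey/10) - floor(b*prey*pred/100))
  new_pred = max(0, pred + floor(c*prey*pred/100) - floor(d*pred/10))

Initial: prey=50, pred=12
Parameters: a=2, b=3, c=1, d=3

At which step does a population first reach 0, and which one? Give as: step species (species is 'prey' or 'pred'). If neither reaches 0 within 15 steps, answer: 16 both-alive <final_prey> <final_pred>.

Step 1: prey: 50+10-18=42; pred: 12+6-3=15
Step 2: prey: 42+8-18=32; pred: 15+6-4=17
Step 3: prey: 32+6-16=22; pred: 17+5-5=17
Step 4: prey: 22+4-11=15; pred: 17+3-5=15
Step 5: prey: 15+3-6=12; pred: 15+2-4=13
Step 6: prey: 12+2-4=10; pred: 13+1-3=11
Step 7: prey: 10+2-3=9; pred: 11+1-3=9
Step 8: prey: 9+1-2=8; pred: 9+0-2=7
Step 9: prey: 8+1-1=8; pred: 7+0-2=5
Step 10: prey: 8+1-1=8; pred: 5+0-1=4
Step 11: prey: 8+1-0=9; pred: 4+0-1=3
Step 12: prey: 9+1-0=10; pred: 3+0-0=3
Step 13: prey: 10+2-0=12; pred: 3+0-0=3
Step 14: prey: 12+2-1=13; pred: 3+0-0=3
Step 15: prey: 13+2-1=14; pred: 3+0-0=3
No extinction within 15 steps

Answer: 16 both-alive 14 3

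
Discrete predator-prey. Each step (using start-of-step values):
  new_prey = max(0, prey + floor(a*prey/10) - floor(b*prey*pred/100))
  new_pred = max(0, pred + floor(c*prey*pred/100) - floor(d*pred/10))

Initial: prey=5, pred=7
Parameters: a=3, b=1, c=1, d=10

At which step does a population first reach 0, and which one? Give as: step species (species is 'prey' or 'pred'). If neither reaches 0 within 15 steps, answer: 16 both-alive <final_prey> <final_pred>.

Answer: 1 pred

Derivation:
Step 1: prey: 5+1-0=6; pred: 7+0-7=0
First extinction: pred at step 1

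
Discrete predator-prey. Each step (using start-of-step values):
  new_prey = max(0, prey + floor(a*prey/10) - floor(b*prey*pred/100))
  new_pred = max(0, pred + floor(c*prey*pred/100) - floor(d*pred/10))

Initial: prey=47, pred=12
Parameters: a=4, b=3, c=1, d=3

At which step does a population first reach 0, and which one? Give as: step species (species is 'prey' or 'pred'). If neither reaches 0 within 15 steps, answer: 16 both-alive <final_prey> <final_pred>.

Answer: 16 both-alive 21 3

Derivation:
Step 1: prey: 47+18-16=49; pred: 12+5-3=14
Step 2: prey: 49+19-20=48; pred: 14+6-4=16
Step 3: prey: 48+19-23=44; pred: 16+7-4=19
Step 4: prey: 44+17-25=36; pred: 19+8-5=22
Step 5: prey: 36+14-23=27; pred: 22+7-6=23
Step 6: prey: 27+10-18=19; pred: 23+6-6=23
Step 7: prey: 19+7-13=13; pred: 23+4-6=21
Step 8: prey: 13+5-8=10; pred: 21+2-6=17
Step 9: prey: 10+4-5=9; pred: 17+1-5=13
Step 10: prey: 9+3-3=9; pred: 13+1-3=11
Step 11: prey: 9+3-2=10; pred: 11+0-3=8
Step 12: prey: 10+4-2=12; pred: 8+0-2=6
Step 13: prey: 12+4-2=14; pred: 6+0-1=5
Step 14: prey: 14+5-2=17; pred: 5+0-1=4
Step 15: prey: 17+6-2=21; pred: 4+0-1=3
No extinction within 15 steps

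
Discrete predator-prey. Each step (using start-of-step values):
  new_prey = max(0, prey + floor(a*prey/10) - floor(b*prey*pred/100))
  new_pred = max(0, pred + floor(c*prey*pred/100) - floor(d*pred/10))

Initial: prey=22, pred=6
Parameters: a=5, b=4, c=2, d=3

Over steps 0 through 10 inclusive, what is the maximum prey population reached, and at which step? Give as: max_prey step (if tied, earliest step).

Answer: 43 4

Derivation:
Step 1: prey: 22+11-5=28; pred: 6+2-1=7
Step 2: prey: 28+14-7=35; pred: 7+3-2=8
Step 3: prey: 35+17-11=41; pred: 8+5-2=11
Step 4: prey: 41+20-18=43; pred: 11+9-3=17
Step 5: prey: 43+21-29=35; pred: 17+14-5=26
Step 6: prey: 35+17-36=16; pred: 26+18-7=37
Step 7: prey: 16+8-23=1; pred: 37+11-11=37
Step 8: prey: 1+0-1=0; pred: 37+0-11=26
Step 9: prey: 0+0-0=0; pred: 26+0-7=19
Step 10: prey: 0+0-0=0; pred: 19+0-5=14
Max prey = 43 at step 4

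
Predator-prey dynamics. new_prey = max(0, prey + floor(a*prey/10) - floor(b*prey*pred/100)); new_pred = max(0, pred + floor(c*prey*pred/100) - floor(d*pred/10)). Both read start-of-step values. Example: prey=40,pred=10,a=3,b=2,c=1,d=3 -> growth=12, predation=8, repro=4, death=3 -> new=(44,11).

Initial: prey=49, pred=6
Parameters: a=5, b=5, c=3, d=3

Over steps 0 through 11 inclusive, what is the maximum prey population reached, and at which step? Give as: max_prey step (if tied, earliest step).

Step 1: prey: 49+24-14=59; pred: 6+8-1=13
Step 2: prey: 59+29-38=50; pred: 13+23-3=33
Step 3: prey: 50+25-82=0; pred: 33+49-9=73
Step 4: prey: 0+0-0=0; pred: 73+0-21=52
Step 5: prey: 0+0-0=0; pred: 52+0-15=37
Step 6: prey: 0+0-0=0; pred: 37+0-11=26
Step 7: prey: 0+0-0=0; pred: 26+0-7=19
Step 8: prey: 0+0-0=0; pred: 19+0-5=14
Step 9: prey: 0+0-0=0; pred: 14+0-4=10
Step 10: prey: 0+0-0=0; pred: 10+0-3=7
Step 11: prey: 0+0-0=0; pred: 7+0-2=5
Max prey = 59 at step 1

Answer: 59 1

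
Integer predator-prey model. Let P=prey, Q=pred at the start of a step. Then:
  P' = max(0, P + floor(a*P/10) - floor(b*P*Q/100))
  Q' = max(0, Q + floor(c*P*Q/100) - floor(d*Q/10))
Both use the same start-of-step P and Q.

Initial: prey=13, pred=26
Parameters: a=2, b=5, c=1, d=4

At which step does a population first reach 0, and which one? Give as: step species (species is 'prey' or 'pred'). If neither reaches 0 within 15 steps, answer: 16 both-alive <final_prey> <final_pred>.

Answer: 1 prey

Derivation:
Step 1: prey: 13+2-16=0; pred: 26+3-10=19
First extinction: prey at step 1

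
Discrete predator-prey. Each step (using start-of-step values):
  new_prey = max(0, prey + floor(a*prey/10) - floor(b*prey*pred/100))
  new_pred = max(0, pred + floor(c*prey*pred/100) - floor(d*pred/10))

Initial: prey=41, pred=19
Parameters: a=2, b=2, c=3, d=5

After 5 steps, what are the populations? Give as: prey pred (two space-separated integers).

Step 1: prey: 41+8-15=34; pred: 19+23-9=33
Step 2: prey: 34+6-22=18; pred: 33+33-16=50
Step 3: prey: 18+3-18=3; pred: 50+27-25=52
Step 4: prey: 3+0-3=0; pred: 52+4-26=30
Step 5: prey: 0+0-0=0; pred: 30+0-15=15

Answer: 0 15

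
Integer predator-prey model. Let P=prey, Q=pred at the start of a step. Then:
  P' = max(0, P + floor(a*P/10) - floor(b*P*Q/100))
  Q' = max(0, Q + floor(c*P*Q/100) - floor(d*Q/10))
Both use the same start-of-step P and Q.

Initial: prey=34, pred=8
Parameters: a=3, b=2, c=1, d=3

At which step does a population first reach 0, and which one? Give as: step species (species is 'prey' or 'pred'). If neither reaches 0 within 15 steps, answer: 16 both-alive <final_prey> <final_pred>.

Answer: 16 both-alive 8 10

Derivation:
Step 1: prey: 34+10-5=39; pred: 8+2-2=8
Step 2: prey: 39+11-6=44; pred: 8+3-2=9
Step 3: prey: 44+13-7=50; pred: 9+3-2=10
Step 4: prey: 50+15-10=55; pred: 10+5-3=12
Step 5: prey: 55+16-13=58; pred: 12+6-3=15
Step 6: prey: 58+17-17=58; pred: 15+8-4=19
Step 7: prey: 58+17-22=53; pred: 19+11-5=25
Step 8: prey: 53+15-26=42; pred: 25+13-7=31
Step 9: prey: 42+12-26=28; pred: 31+13-9=35
Step 10: prey: 28+8-19=17; pred: 35+9-10=34
Step 11: prey: 17+5-11=11; pred: 34+5-10=29
Step 12: prey: 11+3-6=8; pred: 29+3-8=24
Step 13: prey: 8+2-3=7; pred: 24+1-7=18
Step 14: prey: 7+2-2=7; pred: 18+1-5=14
Step 15: prey: 7+2-1=8; pred: 14+0-4=10
No extinction within 15 steps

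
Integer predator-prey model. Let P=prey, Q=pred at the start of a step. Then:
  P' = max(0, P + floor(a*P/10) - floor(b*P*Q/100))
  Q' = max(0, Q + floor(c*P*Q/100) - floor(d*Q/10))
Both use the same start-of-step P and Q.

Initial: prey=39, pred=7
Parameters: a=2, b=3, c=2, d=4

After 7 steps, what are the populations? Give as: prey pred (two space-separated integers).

Step 1: prey: 39+7-8=38; pred: 7+5-2=10
Step 2: prey: 38+7-11=34; pred: 10+7-4=13
Step 3: prey: 34+6-13=27; pred: 13+8-5=16
Step 4: prey: 27+5-12=20; pred: 16+8-6=18
Step 5: prey: 20+4-10=14; pred: 18+7-7=18
Step 6: prey: 14+2-7=9; pred: 18+5-7=16
Step 7: prey: 9+1-4=6; pred: 16+2-6=12

Answer: 6 12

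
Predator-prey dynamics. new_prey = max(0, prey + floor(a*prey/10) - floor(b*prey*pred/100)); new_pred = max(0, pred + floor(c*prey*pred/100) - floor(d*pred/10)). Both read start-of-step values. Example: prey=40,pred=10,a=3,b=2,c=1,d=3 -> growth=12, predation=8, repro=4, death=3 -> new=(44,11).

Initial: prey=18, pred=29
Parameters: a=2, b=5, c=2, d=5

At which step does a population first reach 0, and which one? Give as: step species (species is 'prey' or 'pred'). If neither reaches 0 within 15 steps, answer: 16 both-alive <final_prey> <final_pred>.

Answer: 1 prey

Derivation:
Step 1: prey: 18+3-26=0; pred: 29+10-14=25
First extinction: prey at step 1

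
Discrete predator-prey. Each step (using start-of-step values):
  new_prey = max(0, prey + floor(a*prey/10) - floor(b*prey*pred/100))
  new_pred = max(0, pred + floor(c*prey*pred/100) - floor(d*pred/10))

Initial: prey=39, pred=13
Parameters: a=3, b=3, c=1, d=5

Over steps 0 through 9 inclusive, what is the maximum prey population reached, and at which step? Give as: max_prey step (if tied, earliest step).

Step 1: prey: 39+11-15=35; pred: 13+5-6=12
Step 2: prey: 35+10-12=33; pred: 12+4-6=10
Step 3: prey: 33+9-9=33; pred: 10+3-5=8
Step 4: prey: 33+9-7=35; pred: 8+2-4=6
Step 5: prey: 35+10-6=39; pred: 6+2-3=5
Step 6: prey: 39+11-5=45; pred: 5+1-2=4
Step 7: prey: 45+13-5=53; pred: 4+1-2=3
Step 8: prey: 53+15-4=64; pred: 3+1-1=3
Step 9: prey: 64+19-5=78; pred: 3+1-1=3
Max prey = 78 at step 9

Answer: 78 9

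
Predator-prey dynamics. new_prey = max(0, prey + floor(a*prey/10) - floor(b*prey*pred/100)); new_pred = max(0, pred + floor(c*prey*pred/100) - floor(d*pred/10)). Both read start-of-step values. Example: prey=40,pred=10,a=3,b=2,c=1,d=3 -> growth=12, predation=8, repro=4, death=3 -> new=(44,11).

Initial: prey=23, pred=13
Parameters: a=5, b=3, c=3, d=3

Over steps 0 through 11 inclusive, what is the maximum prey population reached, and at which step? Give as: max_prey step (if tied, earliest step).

Answer: 26 1

Derivation:
Step 1: prey: 23+11-8=26; pred: 13+8-3=18
Step 2: prey: 26+13-14=25; pred: 18+14-5=27
Step 3: prey: 25+12-20=17; pred: 27+20-8=39
Step 4: prey: 17+8-19=6; pred: 39+19-11=47
Step 5: prey: 6+3-8=1; pred: 47+8-14=41
Step 6: prey: 1+0-1=0; pred: 41+1-12=30
Step 7: prey: 0+0-0=0; pred: 30+0-9=21
Step 8: prey: 0+0-0=0; pred: 21+0-6=15
Step 9: prey: 0+0-0=0; pred: 15+0-4=11
Step 10: prey: 0+0-0=0; pred: 11+0-3=8
Step 11: prey: 0+0-0=0; pred: 8+0-2=6
Max prey = 26 at step 1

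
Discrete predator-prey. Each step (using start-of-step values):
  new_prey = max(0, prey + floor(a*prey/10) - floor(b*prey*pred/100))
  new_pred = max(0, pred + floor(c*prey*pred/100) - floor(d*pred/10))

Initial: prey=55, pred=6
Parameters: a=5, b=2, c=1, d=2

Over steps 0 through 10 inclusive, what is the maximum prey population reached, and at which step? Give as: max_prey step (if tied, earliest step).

Answer: 130 4

Derivation:
Step 1: prey: 55+27-6=76; pred: 6+3-1=8
Step 2: prey: 76+38-12=102; pred: 8+6-1=13
Step 3: prey: 102+51-26=127; pred: 13+13-2=24
Step 4: prey: 127+63-60=130; pred: 24+30-4=50
Step 5: prey: 130+65-130=65; pred: 50+65-10=105
Step 6: prey: 65+32-136=0; pred: 105+68-21=152
Step 7: prey: 0+0-0=0; pred: 152+0-30=122
Step 8: prey: 0+0-0=0; pred: 122+0-24=98
Step 9: prey: 0+0-0=0; pred: 98+0-19=79
Step 10: prey: 0+0-0=0; pred: 79+0-15=64
Max prey = 130 at step 4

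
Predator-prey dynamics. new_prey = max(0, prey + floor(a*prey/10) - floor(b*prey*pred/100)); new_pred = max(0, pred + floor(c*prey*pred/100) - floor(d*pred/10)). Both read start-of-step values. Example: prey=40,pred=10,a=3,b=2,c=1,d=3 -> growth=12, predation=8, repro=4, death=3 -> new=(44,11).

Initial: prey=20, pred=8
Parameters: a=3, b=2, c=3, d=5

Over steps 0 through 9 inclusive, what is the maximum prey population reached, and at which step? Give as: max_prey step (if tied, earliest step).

Answer: 31 4

Derivation:
Step 1: prey: 20+6-3=23; pred: 8+4-4=8
Step 2: prey: 23+6-3=26; pred: 8+5-4=9
Step 3: prey: 26+7-4=29; pred: 9+7-4=12
Step 4: prey: 29+8-6=31; pred: 12+10-6=16
Step 5: prey: 31+9-9=31; pred: 16+14-8=22
Step 6: prey: 31+9-13=27; pred: 22+20-11=31
Step 7: prey: 27+8-16=19; pred: 31+25-15=41
Step 8: prey: 19+5-15=9; pred: 41+23-20=44
Step 9: prey: 9+2-7=4; pred: 44+11-22=33
Max prey = 31 at step 4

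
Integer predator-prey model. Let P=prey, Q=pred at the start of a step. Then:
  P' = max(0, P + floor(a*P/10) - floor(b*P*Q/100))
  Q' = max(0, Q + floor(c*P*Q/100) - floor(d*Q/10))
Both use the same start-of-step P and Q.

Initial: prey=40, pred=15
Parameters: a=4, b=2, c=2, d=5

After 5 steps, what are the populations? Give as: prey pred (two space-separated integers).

Answer: 12 47

Derivation:
Step 1: prey: 40+16-12=44; pred: 15+12-7=20
Step 2: prey: 44+17-17=44; pred: 20+17-10=27
Step 3: prey: 44+17-23=38; pred: 27+23-13=37
Step 4: prey: 38+15-28=25; pred: 37+28-18=47
Step 5: prey: 25+10-23=12; pred: 47+23-23=47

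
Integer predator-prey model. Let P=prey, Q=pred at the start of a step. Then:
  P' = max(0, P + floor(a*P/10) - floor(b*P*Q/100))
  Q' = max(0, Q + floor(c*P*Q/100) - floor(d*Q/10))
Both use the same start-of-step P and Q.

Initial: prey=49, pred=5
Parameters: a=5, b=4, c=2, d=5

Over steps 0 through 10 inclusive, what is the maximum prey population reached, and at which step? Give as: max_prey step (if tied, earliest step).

Step 1: prey: 49+24-9=64; pred: 5+4-2=7
Step 2: prey: 64+32-17=79; pred: 7+8-3=12
Step 3: prey: 79+39-37=81; pred: 12+18-6=24
Step 4: prey: 81+40-77=44; pred: 24+38-12=50
Step 5: prey: 44+22-88=0; pred: 50+44-25=69
Step 6: prey: 0+0-0=0; pred: 69+0-34=35
Step 7: prey: 0+0-0=0; pred: 35+0-17=18
Step 8: prey: 0+0-0=0; pred: 18+0-9=9
Step 9: prey: 0+0-0=0; pred: 9+0-4=5
Step 10: prey: 0+0-0=0; pred: 5+0-2=3
Max prey = 81 at step 3

Answer: 81 3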